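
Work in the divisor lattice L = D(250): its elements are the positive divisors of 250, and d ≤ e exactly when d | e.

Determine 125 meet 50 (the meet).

In the divisibility order, the meet is the greatest common divisor: gcd(125, 50) = 25.

25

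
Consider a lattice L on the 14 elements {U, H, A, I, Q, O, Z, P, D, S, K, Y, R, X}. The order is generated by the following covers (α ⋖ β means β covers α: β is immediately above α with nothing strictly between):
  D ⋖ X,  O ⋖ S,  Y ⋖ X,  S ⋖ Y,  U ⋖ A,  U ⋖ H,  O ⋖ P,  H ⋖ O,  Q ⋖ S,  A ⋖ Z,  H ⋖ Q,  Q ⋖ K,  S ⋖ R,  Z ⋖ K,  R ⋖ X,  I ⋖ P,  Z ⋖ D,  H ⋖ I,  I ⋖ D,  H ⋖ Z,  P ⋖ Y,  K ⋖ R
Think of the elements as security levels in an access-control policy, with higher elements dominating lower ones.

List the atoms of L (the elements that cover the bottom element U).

The atoms are exactly the elements that cover U: A, H.

A, H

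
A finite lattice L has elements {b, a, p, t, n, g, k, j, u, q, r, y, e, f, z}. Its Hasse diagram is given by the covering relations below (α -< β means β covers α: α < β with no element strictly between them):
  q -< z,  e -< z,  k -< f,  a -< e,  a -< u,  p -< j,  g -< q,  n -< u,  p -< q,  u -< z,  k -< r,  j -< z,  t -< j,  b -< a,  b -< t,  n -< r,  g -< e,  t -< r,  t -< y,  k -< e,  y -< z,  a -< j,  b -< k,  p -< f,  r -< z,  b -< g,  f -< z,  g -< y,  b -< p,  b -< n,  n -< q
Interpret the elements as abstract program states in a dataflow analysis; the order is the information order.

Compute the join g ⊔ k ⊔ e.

e

Common upper bounds of {g, k, e}: e, z.
The least among these is e.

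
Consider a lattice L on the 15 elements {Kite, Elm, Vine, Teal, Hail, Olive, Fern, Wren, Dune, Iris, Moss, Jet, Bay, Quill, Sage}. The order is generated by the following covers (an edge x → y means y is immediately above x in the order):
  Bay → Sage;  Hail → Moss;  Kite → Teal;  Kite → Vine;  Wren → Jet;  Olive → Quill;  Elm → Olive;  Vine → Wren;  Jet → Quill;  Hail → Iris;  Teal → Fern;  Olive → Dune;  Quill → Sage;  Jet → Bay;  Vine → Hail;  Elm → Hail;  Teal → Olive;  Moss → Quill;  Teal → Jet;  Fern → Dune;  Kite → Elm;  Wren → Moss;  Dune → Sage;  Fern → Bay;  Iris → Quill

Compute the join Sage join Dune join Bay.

Sage

Common upper bounds of {Sage, Dune, Bay}: Sage.
The least among these is Sage.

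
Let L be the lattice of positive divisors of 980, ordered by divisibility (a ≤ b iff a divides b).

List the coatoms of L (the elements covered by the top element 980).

140, 196, 490

The coatoms are exactly the elements covered by 980: 140, 196, 490.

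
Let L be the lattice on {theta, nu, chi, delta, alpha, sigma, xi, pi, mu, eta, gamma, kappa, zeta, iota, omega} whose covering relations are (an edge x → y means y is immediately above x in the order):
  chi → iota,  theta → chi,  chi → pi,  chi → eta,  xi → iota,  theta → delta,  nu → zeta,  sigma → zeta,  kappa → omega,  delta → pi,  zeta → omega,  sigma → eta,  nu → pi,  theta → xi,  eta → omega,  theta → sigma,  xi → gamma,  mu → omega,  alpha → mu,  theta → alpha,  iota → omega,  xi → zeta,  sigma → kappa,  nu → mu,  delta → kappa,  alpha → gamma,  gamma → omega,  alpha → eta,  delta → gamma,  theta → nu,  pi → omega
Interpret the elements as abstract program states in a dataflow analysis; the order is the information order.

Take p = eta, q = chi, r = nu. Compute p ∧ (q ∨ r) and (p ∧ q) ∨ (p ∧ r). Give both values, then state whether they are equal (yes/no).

q ∨ r = pi, so p ∧ (q ∨ r) = eta ∧ pi = chi.
p ∧ q = chi and p ∧ r = theta, so (p ∧ q) ∨ (p ∧ r) = chi ∨ theta = chi.
Equal: yes.

chi; chi; yes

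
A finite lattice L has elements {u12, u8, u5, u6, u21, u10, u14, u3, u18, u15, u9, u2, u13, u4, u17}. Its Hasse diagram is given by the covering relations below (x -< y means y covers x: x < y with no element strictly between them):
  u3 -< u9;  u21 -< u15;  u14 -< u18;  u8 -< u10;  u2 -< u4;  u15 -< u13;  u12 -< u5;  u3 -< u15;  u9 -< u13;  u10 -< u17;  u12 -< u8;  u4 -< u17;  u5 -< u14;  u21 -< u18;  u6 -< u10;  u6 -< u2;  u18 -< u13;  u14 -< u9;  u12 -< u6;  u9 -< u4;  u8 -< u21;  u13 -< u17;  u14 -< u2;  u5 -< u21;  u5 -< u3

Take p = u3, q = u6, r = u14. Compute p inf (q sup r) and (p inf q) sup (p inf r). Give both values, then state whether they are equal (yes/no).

u5; u5; yes

q sup r = u2, so p inf (q sup r) = u3 inf u2 = u5.
p inf q = u12 and p inf r = u5, so (p inf q) sup (p inf r) = u12 sup u5 = u5.
Equal: yes.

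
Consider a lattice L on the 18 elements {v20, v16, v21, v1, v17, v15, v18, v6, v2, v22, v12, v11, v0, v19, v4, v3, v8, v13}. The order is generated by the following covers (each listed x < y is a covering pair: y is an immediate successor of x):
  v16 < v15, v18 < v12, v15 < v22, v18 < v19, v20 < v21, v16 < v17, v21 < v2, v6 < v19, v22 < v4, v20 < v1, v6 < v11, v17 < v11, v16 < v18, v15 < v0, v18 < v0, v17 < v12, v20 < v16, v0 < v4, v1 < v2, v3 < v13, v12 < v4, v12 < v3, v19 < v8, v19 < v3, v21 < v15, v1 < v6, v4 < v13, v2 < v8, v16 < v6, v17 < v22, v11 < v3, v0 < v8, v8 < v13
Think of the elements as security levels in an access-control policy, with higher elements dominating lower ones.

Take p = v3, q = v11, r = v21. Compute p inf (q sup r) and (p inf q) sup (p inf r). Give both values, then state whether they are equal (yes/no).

q sup r = v13, so p inf (q sup r) = v3 inf v13 = v3.
p inf q = v11 and p inf r = v20, so (p inf q) sup (p inf r) = v11 sup v20 = v11.
Equal: no.

v3; v11; no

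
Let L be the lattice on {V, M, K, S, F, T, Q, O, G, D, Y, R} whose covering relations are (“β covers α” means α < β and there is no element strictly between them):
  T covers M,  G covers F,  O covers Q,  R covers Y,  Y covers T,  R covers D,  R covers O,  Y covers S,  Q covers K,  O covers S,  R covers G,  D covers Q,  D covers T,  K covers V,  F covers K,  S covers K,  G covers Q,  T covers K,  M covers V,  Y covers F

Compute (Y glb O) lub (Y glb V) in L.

Y ∧ O = S
Y ∧ V = V
S ∨ V = S

S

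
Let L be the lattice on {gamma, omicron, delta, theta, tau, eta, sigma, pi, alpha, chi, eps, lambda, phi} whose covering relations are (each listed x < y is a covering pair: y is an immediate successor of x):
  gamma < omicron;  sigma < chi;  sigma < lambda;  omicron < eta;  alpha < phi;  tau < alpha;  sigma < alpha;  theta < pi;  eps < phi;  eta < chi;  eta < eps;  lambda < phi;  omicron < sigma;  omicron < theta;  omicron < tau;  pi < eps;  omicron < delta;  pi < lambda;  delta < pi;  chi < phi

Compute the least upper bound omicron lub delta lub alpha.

Common upper bounds of {omicron, delta, alpha}: phi.
The least among these is phi.

phi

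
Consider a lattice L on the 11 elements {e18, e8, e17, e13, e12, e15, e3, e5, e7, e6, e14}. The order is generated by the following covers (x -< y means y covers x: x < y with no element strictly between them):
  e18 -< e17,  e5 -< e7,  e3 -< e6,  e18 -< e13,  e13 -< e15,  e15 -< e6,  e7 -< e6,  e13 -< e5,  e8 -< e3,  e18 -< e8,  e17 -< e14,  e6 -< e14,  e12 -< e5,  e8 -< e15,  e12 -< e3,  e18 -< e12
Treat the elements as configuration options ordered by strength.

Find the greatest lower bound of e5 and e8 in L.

e18

Common lower bounds of {e5, e8}: e18.
The greatest among these is e18.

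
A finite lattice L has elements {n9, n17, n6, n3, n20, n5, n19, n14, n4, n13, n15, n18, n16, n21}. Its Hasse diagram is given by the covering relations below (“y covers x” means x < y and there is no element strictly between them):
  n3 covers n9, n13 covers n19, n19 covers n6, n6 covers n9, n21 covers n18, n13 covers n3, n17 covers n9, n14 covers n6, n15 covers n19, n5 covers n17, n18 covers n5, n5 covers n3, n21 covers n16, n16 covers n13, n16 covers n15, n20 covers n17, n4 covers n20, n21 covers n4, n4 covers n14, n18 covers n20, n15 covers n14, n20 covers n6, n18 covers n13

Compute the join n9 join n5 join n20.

n18

Common upper bounds of {n9, n5, n20}: n18, n21.
The least among these is n18.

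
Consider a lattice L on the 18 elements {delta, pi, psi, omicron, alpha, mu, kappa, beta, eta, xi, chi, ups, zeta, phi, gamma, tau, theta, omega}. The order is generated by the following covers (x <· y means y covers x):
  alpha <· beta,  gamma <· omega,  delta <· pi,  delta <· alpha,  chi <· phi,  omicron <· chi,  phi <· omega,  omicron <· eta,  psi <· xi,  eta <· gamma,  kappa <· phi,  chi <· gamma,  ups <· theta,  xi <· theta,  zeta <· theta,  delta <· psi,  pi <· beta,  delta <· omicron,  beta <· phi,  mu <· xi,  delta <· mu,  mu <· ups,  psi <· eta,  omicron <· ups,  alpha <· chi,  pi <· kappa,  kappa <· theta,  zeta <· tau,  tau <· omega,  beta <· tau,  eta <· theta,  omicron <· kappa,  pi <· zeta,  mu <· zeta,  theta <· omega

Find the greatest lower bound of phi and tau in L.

Common lower bounds of {phi, tau}: alpha, beta, delta, pi.
The greatest among these is beta.

beta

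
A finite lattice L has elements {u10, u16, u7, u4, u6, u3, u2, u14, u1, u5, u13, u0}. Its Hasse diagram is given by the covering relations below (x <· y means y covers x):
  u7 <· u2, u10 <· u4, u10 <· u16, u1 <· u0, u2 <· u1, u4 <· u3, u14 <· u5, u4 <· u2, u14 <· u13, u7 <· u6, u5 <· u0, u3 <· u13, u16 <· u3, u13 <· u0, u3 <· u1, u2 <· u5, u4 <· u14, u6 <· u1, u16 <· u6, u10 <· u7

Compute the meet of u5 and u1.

Common lower bounds of {u5, u1}: u10, u2, u4, u7.
The greatest among these is u2.

u2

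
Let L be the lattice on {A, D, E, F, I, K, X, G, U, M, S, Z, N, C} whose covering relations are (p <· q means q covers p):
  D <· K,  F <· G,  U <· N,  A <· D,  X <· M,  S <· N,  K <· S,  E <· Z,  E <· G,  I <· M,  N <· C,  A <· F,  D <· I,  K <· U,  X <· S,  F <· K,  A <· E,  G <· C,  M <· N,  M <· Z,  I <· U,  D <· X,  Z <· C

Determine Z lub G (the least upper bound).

Common upper bounds of {Z, G}: C.
The least among these is C.

C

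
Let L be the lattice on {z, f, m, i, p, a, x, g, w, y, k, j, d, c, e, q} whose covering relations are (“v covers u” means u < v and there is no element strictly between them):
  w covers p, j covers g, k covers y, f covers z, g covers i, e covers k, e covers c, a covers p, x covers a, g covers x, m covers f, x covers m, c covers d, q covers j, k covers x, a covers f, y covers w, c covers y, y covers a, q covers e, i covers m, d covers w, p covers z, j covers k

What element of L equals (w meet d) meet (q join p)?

w

w ∧ d = w
q ∨ p = q
w ∧ q = w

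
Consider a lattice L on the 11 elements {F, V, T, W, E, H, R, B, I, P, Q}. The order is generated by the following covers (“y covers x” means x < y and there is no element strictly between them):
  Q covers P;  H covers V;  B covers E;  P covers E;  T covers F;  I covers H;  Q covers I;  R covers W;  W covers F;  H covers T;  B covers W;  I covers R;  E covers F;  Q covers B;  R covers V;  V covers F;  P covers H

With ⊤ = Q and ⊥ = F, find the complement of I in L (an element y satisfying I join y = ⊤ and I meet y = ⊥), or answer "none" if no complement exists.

Need y with I ∨ y = Q and I ∧ y = F.
Checking each element gives: E.

E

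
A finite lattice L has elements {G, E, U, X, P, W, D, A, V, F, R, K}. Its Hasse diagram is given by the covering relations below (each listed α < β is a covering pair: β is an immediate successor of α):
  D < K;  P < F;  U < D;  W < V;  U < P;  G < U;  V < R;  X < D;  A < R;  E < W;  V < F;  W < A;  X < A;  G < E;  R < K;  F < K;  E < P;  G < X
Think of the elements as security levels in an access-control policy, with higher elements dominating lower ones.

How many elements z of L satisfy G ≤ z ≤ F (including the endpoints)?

The interval [G, F] = {E, F, G, P, U, V, W}, which has 7 elements.

7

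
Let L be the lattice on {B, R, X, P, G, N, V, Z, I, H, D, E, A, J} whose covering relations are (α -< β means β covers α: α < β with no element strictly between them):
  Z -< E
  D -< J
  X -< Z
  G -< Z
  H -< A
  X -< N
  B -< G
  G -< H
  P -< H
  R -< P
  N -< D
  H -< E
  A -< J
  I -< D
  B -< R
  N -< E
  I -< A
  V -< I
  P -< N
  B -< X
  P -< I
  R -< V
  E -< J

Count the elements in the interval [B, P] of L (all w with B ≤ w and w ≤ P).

The interval [B, P] = {B, P, R}, which has 3 elements.

3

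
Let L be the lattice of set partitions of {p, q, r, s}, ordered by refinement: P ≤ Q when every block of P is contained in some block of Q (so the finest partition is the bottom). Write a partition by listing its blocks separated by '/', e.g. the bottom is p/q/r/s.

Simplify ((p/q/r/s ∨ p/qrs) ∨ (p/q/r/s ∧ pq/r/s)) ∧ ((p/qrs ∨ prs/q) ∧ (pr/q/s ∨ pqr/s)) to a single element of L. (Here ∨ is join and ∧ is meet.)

p/q/r/s ∨ p/qrs = p/qrs
p/q/r/s ∧ pq/r/s = p/q/r/s
p/qrs ∨ p/q/r/s = p/qrs
p/qrs ∨ prs/q = pqrs
pr/q/s ∨ pqr/s = pqr/s
pqrs ∧ pqr/s = pqr/s
p/qrs ∧ pqr/s = p/qr/s

p/qr/s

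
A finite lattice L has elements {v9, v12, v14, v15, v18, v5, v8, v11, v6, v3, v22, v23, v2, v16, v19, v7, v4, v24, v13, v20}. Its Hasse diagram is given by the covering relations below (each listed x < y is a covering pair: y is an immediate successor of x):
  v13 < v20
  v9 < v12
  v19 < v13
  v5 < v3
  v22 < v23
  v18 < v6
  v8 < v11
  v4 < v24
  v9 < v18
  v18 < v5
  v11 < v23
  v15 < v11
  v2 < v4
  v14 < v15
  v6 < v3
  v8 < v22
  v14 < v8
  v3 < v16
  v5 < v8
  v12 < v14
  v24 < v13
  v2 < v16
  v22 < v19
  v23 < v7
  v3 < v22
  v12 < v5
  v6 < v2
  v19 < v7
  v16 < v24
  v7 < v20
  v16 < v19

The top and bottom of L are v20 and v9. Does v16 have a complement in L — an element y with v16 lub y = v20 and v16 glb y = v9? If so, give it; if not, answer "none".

none

For every candidate y, either v16 ∨ y ≠ v20 or v16 ∧ y ≠ v9; no complement exists.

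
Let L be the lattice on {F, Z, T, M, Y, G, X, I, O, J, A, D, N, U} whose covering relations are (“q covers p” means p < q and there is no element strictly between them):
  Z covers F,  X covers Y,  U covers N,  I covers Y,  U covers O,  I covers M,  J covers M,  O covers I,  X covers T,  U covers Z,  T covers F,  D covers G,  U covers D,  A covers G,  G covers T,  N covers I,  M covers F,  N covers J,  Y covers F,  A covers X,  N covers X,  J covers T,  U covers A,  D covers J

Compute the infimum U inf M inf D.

M

Common lower bounds of {U, M, D}: F, M.
The greatest among these is M.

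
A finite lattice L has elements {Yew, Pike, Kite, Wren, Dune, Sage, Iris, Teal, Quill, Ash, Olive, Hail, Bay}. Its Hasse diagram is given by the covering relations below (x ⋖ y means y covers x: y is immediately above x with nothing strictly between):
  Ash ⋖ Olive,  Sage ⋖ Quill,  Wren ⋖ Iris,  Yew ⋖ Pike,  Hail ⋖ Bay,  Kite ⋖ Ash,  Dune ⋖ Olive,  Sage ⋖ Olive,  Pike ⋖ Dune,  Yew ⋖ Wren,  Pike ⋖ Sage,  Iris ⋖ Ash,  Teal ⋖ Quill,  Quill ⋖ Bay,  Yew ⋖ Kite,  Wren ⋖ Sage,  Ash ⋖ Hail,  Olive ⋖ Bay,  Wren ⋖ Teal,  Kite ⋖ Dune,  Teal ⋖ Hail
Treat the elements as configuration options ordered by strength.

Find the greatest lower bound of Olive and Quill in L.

Sage

Common lower bounds of {Olive, Quill}: Pike, Sage, Wren, Yew.
The greatest among these is Sage.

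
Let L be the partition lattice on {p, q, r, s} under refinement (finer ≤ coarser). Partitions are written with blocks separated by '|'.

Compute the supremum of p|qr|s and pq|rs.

pqrs

The join of p|qr|s and pq|rs merges any blocks that overlap across the partitions, giving pqrs.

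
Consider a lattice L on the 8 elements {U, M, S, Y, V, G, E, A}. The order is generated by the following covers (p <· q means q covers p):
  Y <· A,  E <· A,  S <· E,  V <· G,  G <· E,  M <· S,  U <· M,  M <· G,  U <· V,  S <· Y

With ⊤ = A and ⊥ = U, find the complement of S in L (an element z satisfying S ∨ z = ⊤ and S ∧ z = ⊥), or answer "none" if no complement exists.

For every candidate z, either S ∨ z ≠ A or S ∧ z ≠ U; no complement exists.

none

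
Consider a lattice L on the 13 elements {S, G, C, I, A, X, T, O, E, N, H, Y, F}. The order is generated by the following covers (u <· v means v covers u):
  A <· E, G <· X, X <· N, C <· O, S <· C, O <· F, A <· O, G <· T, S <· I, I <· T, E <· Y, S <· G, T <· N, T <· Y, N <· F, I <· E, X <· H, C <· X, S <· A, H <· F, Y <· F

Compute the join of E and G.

Y

Common upper bounds of {E, G}: F, Y.
The least among these is Y.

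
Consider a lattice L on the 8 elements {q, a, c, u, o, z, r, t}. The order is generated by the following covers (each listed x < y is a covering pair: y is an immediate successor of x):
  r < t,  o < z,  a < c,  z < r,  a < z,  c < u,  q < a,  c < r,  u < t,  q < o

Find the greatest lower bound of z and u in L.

a

Common lower bounds of {z, u}: a, q.
The greatest among these is a.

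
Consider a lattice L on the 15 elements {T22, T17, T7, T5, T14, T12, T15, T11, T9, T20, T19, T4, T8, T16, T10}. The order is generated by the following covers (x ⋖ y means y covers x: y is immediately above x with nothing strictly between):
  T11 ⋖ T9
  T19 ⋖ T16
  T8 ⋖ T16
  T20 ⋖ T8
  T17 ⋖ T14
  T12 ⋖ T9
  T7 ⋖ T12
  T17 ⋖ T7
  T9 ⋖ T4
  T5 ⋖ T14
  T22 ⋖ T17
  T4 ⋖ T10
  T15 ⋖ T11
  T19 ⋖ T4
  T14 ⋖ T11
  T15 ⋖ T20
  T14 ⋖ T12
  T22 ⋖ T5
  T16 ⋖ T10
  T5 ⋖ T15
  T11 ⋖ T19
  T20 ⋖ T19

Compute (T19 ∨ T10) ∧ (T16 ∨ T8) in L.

T16

T19 ∨ T10 = T10
T16 ∨ T8 = T16
T10 ∧ T16 = T16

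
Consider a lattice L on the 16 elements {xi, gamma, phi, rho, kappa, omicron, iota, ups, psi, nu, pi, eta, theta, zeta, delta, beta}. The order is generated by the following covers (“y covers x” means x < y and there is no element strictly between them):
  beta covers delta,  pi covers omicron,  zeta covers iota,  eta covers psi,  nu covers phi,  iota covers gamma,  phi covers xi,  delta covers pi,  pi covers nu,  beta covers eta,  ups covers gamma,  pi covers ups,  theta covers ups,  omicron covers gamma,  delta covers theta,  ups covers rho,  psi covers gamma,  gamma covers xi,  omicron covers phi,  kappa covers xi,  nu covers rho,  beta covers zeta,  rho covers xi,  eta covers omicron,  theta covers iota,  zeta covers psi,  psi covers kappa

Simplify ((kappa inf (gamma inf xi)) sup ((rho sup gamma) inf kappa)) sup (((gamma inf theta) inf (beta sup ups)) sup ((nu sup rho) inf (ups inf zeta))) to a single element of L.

gamma

gamma ∧ xi = xi
kappa ∧ xi = xi
rho ∨ gamma = ups
ups ∧ kappa = xi
xi ∨ xi = xi
gamma ∧ theta = gamma
beta ∨ ups = beta
gamma ∧ beta = gamma
nu ∨ rho = nu
ups ∧ zeta = gamma
nu ∧ gamma = xi
gamma ∨ xi = gamma
xi ∨ gamma = gamma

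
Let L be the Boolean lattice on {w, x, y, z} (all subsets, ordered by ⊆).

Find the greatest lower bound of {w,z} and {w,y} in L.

{w}

Under ⊆, meet is intersection: {w,z} ∩ {w,y} = {w}.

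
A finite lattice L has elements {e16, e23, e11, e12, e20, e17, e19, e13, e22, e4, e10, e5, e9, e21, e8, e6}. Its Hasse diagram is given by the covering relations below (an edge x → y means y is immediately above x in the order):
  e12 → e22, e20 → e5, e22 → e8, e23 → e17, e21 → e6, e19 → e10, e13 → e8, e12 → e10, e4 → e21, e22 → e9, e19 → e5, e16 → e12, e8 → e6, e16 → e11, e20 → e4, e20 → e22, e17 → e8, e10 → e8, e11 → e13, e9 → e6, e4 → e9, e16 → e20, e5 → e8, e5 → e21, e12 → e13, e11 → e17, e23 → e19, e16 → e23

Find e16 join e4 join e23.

Common upper bounds of {e16, e4, e23}: e21, e6.
The least among these is e21.

e21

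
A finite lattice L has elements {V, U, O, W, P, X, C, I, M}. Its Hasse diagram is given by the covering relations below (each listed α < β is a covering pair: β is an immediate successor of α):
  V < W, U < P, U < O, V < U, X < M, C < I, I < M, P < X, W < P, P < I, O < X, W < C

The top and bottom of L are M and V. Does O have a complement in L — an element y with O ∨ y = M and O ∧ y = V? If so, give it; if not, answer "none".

C

Need y with O ∨ y = M and O ∧ y = V.
Checking each element gives: C.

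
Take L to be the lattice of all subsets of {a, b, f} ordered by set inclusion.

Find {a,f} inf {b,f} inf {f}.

Common lower bounds of {{a,f}, {b,f}, {f}}: {f}, ∅.
The greatest among these is {f}.

{f}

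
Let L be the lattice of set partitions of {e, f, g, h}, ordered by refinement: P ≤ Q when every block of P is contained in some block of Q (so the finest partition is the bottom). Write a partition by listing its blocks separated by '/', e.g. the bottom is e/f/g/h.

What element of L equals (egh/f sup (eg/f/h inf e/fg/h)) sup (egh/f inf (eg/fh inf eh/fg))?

egh/f

eg/f/h ∧ e/fg/h = e/f/g/h
egh/f ∨ e/f/g/h = egh/f
eg/fh ∧ eh/fg = e/f/g/h
egh/f ∧ e/f/g/h = e/f/g/h
egh/f ∨ e/f/g/h = egh/f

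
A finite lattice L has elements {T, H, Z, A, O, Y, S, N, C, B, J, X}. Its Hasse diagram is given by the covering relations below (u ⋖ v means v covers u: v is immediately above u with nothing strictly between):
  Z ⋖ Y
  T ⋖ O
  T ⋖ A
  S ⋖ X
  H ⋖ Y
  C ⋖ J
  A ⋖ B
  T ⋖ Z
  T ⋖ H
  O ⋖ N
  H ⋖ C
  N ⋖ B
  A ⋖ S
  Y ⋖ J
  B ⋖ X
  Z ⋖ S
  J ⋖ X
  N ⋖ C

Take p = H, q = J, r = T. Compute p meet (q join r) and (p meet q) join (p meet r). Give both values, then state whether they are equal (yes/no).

q join r = J, so p meet (q join r) = H meet J = H.
p meet q = H and p meet r = T, so (p meet q) join (p meet r) = H join T = H.
Equal: yes.

H; H; yes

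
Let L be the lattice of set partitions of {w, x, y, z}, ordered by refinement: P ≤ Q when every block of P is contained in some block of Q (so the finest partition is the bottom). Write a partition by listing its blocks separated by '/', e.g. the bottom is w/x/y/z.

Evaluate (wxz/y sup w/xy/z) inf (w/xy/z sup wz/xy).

wxz/y ∨ w/xy/z = wxyz
w/xy/z ∨ wz/xy = wz/xy
wxyz ∧ wz/xy = wz/xy

wz/xy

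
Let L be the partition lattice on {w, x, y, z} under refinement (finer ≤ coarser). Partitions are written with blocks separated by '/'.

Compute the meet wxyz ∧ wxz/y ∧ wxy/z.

The meet (common refinement) of wxyz, wxz/y, wxy/z intersects blocks pairwise, giving wx/y/z.

wx/y/z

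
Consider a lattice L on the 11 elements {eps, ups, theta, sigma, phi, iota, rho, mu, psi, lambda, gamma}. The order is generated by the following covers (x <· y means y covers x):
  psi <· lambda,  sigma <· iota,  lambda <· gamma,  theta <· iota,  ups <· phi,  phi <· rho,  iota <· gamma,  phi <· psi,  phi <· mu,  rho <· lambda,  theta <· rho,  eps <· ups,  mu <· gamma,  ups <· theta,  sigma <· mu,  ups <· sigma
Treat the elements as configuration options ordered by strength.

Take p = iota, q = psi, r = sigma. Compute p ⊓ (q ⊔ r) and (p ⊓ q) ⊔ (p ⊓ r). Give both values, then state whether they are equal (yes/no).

iota; sigma; no

q ⊔ r = gamma, so p ⊓ (q ⊔ r) = iota ⊓ gamma = iota.
p ⊓ q = ups and p ⊓ r = sigma, so (p ⊓ q) ⊔ (p ⊓ r) = ups ⊔ sigma = sigma.
Equal: no.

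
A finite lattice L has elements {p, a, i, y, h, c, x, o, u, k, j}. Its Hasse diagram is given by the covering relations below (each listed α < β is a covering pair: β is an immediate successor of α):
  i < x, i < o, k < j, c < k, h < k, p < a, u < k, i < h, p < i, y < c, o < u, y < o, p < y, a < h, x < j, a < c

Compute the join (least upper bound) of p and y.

Common upper bounds of {p, y}: c, j, k, o, u, y.
The least among these is y.

y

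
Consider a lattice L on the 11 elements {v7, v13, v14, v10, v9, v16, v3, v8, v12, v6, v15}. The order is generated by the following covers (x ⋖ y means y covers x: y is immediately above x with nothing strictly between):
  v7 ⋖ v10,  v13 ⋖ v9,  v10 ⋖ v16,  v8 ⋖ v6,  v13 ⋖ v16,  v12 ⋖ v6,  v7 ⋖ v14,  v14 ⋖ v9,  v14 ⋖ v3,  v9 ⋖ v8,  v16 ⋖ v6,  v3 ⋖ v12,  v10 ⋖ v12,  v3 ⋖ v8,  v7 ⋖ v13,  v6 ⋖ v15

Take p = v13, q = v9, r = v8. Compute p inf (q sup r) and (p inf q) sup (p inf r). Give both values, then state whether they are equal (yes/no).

v13; v13; yes

q sup r = v8, so p inf (q sup r) = v13 inf v8 = v13.
p inf q = v13 and p inf r = v13, so (p inf q) sup (p inf r) = v13 sup v13 = v13.
Equal: yes.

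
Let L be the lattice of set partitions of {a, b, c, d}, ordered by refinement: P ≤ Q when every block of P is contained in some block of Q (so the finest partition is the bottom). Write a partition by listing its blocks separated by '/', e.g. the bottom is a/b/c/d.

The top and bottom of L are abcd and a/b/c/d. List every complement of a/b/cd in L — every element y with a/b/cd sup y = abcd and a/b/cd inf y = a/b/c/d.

abc/d, abd/c, ac/bd, ad/bc

Need y with a/b/cd ∨ y = abcd and a/b/cd ∧ y = a/b/c/d.
Checking each element gives: abc/d, abd/c, ac/bd, ad/bc.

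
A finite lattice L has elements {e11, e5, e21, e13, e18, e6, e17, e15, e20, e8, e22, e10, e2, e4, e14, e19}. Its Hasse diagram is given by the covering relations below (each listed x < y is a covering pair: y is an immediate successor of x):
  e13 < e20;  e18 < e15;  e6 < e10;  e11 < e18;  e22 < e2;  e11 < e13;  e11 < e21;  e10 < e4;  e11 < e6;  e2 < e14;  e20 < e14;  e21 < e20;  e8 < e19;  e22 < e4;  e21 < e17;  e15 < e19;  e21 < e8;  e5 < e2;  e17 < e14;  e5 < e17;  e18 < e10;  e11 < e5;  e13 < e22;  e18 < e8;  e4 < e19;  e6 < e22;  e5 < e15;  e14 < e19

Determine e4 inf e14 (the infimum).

Common lower bounds of {e4, e14}: e11, e13, e22, e6.
The greatest among these is e22.

e22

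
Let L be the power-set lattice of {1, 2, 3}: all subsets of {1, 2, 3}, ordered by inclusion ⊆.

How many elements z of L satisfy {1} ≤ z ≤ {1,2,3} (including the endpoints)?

4

The interval [{1}, {1,2,3}] = {{1,2,3}, {1,2}, {1,3}, {1}}, which has 4 elements.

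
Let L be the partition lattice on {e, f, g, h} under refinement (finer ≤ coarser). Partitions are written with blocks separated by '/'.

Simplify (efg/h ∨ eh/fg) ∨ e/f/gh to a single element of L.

efgh

efg/h ∨ eh/fg = efgh
efgh ∨ e/f/gh = efgh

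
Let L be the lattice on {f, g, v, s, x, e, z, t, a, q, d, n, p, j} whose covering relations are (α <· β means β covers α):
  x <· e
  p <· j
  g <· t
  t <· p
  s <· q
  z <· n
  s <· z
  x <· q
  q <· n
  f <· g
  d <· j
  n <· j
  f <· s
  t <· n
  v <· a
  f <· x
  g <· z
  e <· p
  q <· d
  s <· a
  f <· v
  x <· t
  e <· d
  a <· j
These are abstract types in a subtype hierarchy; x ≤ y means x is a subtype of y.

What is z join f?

Common upper bounds of {z, f}: j, n, z.
The least among these is z.

z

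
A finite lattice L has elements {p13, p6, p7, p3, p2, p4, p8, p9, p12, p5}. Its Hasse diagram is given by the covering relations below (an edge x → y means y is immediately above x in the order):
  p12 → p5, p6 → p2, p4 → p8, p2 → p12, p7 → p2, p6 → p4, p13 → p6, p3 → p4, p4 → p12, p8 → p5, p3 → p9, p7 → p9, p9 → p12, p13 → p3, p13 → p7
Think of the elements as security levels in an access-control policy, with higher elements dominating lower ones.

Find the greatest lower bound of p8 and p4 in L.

p4

Common lower bounds of {p8, p4}: p13, p3, p4, p6.
The greatest among these is p4.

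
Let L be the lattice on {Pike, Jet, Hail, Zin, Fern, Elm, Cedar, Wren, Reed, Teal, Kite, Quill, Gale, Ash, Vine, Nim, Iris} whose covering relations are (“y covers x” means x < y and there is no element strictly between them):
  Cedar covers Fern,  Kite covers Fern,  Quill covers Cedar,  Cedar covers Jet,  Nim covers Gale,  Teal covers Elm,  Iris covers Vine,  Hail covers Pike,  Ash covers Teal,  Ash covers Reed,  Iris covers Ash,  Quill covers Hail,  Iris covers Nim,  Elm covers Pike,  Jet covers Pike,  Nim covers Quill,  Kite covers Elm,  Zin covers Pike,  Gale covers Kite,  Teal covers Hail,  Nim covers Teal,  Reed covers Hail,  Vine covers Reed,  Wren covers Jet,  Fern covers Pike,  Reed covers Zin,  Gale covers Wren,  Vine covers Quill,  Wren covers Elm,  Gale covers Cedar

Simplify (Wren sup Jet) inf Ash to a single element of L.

Wren ∨ Jet = Wren
Wren ∧ Ash = Elm

Elm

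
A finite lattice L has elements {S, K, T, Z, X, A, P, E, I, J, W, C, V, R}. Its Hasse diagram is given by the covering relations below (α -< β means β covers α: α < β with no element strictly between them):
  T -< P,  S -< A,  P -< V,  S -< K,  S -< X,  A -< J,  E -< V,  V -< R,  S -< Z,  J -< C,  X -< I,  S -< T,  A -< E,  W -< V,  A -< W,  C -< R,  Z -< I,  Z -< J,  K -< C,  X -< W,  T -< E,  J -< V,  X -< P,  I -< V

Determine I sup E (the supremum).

V

Common upper bounds of {I, E}: R, V.
The least among these is V.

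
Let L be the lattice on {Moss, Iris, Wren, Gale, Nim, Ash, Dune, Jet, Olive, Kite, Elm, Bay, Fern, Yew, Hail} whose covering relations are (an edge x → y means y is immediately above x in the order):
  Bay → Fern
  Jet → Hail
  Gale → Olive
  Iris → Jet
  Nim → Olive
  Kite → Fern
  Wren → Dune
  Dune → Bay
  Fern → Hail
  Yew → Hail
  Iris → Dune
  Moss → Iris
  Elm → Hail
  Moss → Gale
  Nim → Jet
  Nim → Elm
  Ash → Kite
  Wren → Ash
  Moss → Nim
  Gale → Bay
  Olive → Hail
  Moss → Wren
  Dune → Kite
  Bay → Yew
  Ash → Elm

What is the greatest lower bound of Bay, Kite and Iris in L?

Common lower bounds of {Bay, Kite, Iris}: Iris, Moss.
The greatest among these is Iris.

Iris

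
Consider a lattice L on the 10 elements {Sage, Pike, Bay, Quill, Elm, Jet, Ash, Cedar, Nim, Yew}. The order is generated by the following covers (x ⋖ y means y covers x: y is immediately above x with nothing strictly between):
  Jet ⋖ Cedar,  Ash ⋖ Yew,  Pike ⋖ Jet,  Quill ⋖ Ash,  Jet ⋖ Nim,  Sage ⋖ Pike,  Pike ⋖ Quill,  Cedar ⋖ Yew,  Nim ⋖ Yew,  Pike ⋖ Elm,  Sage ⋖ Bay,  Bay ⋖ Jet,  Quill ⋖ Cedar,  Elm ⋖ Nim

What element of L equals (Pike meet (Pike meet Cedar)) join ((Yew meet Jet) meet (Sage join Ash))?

Pike

Pike ∧ Cedar = Pike
Pike ∧ Pike = Pike
Yew ∧ Jet = Jet
Sage ∨ Ash = Ash
Jet ∧ Ash = Pike
Pike ∨ Pike = Pike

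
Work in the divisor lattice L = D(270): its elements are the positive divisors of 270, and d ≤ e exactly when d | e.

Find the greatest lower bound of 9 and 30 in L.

In the divisibility order, the meet is the greatest common divisor: gcd(9, 30) = 3.

3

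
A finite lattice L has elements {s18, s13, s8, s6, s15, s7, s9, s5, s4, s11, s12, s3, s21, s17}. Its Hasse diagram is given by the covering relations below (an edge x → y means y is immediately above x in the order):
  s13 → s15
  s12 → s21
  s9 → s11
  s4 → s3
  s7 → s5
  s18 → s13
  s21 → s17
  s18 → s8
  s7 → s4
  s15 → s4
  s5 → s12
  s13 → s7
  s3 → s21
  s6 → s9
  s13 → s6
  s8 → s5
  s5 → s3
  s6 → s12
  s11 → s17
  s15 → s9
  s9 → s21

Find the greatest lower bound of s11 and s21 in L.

Common lower bounds of {s11, s21}: s13, s15, s18, s6, s9.
The greatest among these is s9.

s9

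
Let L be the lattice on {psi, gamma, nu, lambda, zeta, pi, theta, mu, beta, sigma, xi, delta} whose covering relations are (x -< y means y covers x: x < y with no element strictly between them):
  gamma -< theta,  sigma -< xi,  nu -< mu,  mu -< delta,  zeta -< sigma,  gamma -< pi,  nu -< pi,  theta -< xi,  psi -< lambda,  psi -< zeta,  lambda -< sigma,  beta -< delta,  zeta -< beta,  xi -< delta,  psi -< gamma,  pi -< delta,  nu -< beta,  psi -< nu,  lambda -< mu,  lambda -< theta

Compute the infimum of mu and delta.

Common lower bounds of {mu, delta}: lambda, mu, nu, psi.
The greatest among these is mu.

mu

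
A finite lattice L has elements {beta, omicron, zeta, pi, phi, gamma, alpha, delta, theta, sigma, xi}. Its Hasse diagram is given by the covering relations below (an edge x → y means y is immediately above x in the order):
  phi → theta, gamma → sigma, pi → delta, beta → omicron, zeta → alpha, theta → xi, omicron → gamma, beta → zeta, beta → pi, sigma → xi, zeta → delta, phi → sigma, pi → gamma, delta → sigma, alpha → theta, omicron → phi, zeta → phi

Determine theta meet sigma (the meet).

phi

Common lower bounds of {theta, sigma}: beta, omicron, phi, zeta.
The greatest among these is phi.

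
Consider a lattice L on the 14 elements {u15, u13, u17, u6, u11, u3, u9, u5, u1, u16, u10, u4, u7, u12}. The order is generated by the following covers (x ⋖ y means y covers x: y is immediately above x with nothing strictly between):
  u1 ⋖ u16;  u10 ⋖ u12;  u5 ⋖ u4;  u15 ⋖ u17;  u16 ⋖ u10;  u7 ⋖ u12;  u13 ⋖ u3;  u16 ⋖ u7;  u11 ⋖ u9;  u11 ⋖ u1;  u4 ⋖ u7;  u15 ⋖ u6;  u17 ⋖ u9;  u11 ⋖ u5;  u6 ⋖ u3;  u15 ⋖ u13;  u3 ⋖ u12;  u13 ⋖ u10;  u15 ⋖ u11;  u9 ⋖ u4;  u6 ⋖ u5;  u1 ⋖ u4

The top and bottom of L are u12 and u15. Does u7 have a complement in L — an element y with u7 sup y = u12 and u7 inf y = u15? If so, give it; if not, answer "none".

Need y with u7 ∨ y = u12 and u7 ∧ y = u15.
Checking each element gives: u13.

u13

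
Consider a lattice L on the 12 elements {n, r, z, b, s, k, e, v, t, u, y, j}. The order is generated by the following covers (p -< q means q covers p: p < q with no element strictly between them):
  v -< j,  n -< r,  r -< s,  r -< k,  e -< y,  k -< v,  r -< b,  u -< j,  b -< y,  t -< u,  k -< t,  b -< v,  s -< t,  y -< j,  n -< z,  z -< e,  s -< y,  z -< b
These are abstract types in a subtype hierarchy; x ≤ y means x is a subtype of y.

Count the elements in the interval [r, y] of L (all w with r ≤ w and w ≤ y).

The interval [r, y] = {b, r, s, y}, which has 4 elements.

4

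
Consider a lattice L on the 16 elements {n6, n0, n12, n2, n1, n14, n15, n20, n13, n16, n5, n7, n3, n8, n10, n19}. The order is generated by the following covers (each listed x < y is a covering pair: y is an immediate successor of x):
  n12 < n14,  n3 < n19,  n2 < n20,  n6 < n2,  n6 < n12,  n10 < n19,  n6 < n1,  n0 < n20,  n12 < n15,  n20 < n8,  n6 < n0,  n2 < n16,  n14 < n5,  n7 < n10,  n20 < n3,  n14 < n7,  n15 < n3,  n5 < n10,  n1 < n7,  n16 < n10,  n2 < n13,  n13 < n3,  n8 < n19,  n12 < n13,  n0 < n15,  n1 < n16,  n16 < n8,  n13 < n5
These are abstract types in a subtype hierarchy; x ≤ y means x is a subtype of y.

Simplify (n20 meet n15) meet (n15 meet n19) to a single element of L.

n0

n20 ∧ n15 = n0
n15 ∧ n19 = n15
n0 ∧ n15 = n0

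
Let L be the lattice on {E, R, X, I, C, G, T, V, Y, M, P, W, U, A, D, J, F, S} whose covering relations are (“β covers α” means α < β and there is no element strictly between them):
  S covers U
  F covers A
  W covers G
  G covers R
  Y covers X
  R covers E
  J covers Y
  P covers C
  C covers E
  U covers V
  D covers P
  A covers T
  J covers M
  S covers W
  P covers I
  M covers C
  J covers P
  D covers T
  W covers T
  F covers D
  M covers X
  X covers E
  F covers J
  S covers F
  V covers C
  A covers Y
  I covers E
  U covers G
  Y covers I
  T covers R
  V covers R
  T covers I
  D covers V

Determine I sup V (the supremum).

D

Common upper bounds of {I, V}: D, F, S.
The least among these is D.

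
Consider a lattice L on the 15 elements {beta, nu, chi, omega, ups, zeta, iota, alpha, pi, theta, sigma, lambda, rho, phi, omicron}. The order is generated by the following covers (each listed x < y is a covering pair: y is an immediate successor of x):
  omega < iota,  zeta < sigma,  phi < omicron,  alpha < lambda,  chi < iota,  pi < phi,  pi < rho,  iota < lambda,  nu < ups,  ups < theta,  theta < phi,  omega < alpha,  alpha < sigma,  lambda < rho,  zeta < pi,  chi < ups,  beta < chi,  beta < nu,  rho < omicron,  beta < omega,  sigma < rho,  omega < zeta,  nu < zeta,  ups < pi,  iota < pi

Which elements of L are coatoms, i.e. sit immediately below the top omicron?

phi, rho

The coatoms are exactly the elements covered by omicron: phi, rho.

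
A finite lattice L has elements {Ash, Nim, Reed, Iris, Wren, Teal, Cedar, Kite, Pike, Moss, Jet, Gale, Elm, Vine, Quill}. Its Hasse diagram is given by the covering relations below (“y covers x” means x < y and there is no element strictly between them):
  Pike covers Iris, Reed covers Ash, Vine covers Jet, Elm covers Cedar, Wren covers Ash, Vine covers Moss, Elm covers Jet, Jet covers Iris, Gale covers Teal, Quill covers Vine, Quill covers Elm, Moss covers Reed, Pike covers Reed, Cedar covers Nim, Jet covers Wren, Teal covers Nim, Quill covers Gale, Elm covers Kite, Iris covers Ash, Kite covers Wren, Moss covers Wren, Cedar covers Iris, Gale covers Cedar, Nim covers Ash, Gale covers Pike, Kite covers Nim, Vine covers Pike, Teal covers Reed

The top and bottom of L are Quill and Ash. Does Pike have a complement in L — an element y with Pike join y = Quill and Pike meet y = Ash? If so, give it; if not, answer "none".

Kite

Need y with Pike ∨ y = Quill and Pike ∧ y = Ash.
Checking each element gives: Kite.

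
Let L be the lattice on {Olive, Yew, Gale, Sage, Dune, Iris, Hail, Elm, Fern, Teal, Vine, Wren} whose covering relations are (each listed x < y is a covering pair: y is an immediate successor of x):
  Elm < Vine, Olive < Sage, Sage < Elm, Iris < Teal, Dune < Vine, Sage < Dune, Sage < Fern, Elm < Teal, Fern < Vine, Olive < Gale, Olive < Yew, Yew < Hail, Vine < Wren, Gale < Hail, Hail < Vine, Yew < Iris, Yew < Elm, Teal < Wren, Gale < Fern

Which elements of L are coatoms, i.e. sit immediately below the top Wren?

Teal, Vine

The coatoms are exactly the elements covered by Wren: Teal, Vine.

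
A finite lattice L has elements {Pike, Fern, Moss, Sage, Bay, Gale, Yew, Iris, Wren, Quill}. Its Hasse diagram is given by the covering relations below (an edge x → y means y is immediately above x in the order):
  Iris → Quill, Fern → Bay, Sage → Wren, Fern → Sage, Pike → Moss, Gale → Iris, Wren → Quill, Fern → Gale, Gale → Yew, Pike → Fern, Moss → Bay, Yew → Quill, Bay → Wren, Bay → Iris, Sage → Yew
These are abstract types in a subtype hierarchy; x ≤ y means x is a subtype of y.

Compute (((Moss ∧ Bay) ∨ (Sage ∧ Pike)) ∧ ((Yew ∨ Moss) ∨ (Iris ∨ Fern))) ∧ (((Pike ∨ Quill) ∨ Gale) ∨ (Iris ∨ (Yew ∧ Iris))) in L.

Moss

Moss ∧ Bay = Moss
Sage ∧ Pike = Pike
Moss ∨ Pike = Moss
Yew ∨ Moss = Quill
Iris ∨ Fern = Iris
Quill ∨ Iris = Quill
Moss ∧ Quill = Moss
Pike ∨ Quill = Quill
Quill ∨ Gale = Quill
Yew ∧ Iris = Gale
Iris ∨ Gale = Iris
Quill ∨ Iris = Quill
Moss ∧ Quill = Moss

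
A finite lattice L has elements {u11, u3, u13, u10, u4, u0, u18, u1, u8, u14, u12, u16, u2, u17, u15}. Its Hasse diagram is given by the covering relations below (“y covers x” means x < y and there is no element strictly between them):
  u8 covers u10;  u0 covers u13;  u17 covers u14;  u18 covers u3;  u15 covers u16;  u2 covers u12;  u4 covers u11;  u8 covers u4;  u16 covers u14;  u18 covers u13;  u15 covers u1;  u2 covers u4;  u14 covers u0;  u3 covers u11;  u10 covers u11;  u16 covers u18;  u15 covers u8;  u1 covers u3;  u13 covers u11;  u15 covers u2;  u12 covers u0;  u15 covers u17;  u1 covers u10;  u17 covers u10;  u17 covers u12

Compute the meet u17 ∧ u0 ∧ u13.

u13

Common lower bounds of {u17, u0, u13}: u11, u13.
The greatest among these is u13.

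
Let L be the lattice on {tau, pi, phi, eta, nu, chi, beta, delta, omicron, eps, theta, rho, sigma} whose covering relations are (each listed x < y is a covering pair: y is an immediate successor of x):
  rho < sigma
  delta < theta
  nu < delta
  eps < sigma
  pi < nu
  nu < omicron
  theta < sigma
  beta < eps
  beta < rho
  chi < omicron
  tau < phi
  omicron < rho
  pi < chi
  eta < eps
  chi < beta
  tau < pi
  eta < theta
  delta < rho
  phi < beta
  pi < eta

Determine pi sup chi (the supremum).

Common upper bounds of {pi, chi}: beta, chi, eps, omicron, rho, sigma.
The least among these is chi.

chi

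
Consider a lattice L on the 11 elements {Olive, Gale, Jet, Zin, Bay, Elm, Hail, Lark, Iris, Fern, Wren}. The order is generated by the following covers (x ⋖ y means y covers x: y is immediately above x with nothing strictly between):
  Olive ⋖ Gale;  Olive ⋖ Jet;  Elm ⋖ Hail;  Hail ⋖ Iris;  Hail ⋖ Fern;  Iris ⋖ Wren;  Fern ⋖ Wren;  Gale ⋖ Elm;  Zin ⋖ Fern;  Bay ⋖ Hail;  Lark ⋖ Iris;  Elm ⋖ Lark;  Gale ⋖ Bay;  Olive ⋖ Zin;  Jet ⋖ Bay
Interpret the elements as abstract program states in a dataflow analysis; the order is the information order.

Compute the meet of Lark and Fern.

Common lower bounds of {Lark, Fern}: Elm, Gale, Olive.
The greatest among these is Elm.

Elm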